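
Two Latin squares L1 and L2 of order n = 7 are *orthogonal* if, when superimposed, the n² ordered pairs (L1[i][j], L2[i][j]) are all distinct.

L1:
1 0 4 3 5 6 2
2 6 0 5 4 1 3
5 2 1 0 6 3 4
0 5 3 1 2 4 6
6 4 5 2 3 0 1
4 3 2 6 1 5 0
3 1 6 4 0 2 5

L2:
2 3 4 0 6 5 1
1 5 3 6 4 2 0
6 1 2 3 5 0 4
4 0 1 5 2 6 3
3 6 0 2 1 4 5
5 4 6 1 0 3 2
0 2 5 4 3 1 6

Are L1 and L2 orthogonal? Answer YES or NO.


Form the n² = 49 superimposed pairs (L1[i][j], L2[i][j]), row by row (rows and columns indexed from 0):
row 0: (1,2) (0,3) (4,4) (3,0) (5,6) (6,5) (2,1)
row 1: (2,1) (6,5) (0,3) (5,6) (4,4) (1,2) (3,0)
row 2: (5,6) (2,1) (1,2) (0,3) (6,5) (3,0) (4,4)
row 3: (0,4) (5,0) (3,1) (1,5) (2,2) (4,6) (6,3)
row 4: (6,3) (4,6) (5,0) (2,2) (3,1) (0,4) (1,5)
row 5: (4,5) (3,4) (2,6) (6,1) (1,0) (5,3) (0,2)
row 6: (3,0) (1,2) (6,5) (4,4) (0,3) (2,1) (5,6)
Orthogonality requires all 49 pairs distinct.
But the pair (2,1) repeats: cell (0,6) has L1 = 2, L2 = 1, and cell (1,0) has L1 = 2, L2 = 1.
A repeated pair means some other pair never occurs (only 21 distinct pairs out of 49), so the squares are not orthogonal.
Conclusion: NO.

NO


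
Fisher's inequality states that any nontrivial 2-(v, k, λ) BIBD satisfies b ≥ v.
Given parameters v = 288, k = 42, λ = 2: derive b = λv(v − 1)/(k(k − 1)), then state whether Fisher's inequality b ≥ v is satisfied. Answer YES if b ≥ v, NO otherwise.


b = λv(v − 1)/(k(k − 1)) = 2·288·287/(42·41) = 165312/1722 = 96.
Compare with v = 288: b < v, so Fisher's inequality fails.

NO


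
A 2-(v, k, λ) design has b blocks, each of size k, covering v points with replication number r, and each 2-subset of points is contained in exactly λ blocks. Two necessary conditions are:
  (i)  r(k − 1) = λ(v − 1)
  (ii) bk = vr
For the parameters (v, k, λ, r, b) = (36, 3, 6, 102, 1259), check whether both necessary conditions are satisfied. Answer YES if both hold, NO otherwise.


Condition (i): r(k − 1) = 102·2 = 204; λ(v − 1) = 6·35 = 210. Match? NO.
Condition (ii): bk = 1259·3 = 3777; vr = 36·102 = 3672. Match? NO.
Both conditions hold? NO.

NO


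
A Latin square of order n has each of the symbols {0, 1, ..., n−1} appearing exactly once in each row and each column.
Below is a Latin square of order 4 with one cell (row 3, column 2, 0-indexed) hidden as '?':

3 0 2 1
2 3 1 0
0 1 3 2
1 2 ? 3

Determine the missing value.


Row 3 contains symbols [1, 2, 3] — missing [0].
Column 2 contains symbols [1, 2, 3] — missing [0].
The missing symbol must appear in both missing sets; intersection = [0].
Therefore the hidden value is 0.

Missing value = 0.


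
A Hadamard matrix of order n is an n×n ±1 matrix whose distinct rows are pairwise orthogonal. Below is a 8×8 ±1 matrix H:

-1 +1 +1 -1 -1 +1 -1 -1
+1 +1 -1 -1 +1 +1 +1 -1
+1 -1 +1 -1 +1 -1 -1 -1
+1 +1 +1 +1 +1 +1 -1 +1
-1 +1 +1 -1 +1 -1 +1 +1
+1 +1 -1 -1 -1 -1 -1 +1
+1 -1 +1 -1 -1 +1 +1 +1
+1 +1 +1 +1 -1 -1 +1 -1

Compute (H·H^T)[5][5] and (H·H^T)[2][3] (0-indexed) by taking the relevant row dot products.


Row 2 of H: [1, -1, 1, -1, 1, -1, -1, -1].
Row 3 of H: [1, 1, 1, 1, 1, 1, -1, 1].
Row 5 of H: [1, 1, -1, -1, -1, -1, -1, 1].
(H·H^T)[5][5] = Σ_j H[5][j]·H[5][j] = (1)² + (1)² + (-1)² + (-1)² + (-1)² + (-1)² + (-1)² + (1)² = 1 + 1 + 1 + 1 + 1 + 1 + 1 + 1 = 8.
(H·H^T)[2][3] = Σ_j H[2][j]·H[3][j] = (1)·(1) + (-1)·(1) + (1)·(1) + (-1)·(1) + (1)·(1) + (-1)·(1) + (-1)·(-1) + (-1)·(1) = 1 + -1 + 1 + -1 + 1 + -1 + 1 + -1 = 0.
So rows 2 and 3 are orthogonal; the diagonal entry equals n = 8.

(5,5) entry = 8; (2,3) entry = 0.


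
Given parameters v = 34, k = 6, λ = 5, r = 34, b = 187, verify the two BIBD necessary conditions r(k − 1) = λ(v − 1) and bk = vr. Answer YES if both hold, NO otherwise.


Condition (i): r(k − 1) = 34·5 = 170; λ(v − 1) = 5·33 = 165. Match? NO.
Condition (ii): bk = 187·6 = 1122; vr = 34·34 = 1156. Match? NO.
Both conditions hold? NO.

NO


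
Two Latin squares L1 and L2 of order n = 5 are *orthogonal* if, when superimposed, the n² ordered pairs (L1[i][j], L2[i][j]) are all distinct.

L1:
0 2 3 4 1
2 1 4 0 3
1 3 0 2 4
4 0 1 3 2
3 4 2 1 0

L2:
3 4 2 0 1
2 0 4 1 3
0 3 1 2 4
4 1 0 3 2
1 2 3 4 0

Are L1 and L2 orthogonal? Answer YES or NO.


Form the n² = 25 superimposed pairs (L1[i][j], L2[i][j]), row by row (rows and columns indexed from 0):
row 0: (0,3) (2,4) (3,2) (4,0) (1,1)
row 1: (2,2) (1,0) (4,4) (0,1) (3,3)
row 2: (1,0) (3,3) (0,1) (2,2) (4,4)
row 3: (4,4) (0,1) (1,0) (3,3) (2,2)
row 4: (3,1) (4,2) (2,3) (1,4) (0,0)
Orthogonality requires all 25 pairs distinct.
But the pair (1,0) repeats: cell (1,1) has L1 = 1, L2 = 0, and cell (2,0) has L1 = 1, L2 = 0.
A repeated pair means some other pair never occurs (only 15 distinct pairs out of 25), so the squares are not orthogonal.
Conclusion: NO.

NO


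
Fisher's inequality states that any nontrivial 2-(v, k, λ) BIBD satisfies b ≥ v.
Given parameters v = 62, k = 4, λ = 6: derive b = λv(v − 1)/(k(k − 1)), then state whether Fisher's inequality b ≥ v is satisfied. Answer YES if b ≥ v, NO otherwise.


b = λv(v − 1)/(k(k − 1)) = 6·62·61/(4·3) = 22692/12 = 1891.
Compare with v = 62: b ≥ v, so Fisher's inequality holds.

YES


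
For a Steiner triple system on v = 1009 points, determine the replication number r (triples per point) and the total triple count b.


An STS(v) is a 2-(v, 3, 1) BIBD: block size k = 3, λ = 1.
Replication: r(k − 1) = λ(v − 1) ⇒ r·2 = 1009 − 1 = 1008 ⇒ r = 504.
Block count: bk = vr ⇒ b·3 = 1009·504 = 508536 ⇒ b = 169512.

r = 504, b = 169512.


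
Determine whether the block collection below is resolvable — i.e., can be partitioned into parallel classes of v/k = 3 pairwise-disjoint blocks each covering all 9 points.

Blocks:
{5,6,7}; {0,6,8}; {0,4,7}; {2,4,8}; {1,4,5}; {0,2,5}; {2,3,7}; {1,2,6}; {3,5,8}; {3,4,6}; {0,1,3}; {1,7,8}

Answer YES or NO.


v = 9, block size k = 3, number of blocks = 12.
For resolvability, blocks must partition into parallel classes of size v/k = 3.
Total blocks must therefore be a multiple of 3: 12 = 3·4 + 0 ⇒ divisible ✓.
Greedy packing gives 4 candidate class(es). Each should be a full parallel class (size 3, covers all 9 points).
  Class 1 (3 blocks): {5,6,7}; {2,4,8}; {0,1,3}. Points covered: [0, 1, 2, 3, 4, 5, 6, 7, 8].
  Class 2 (3 blocks): {0,6,8}; {1,4,5}; {2,3,7}. Points covered: [0, 1, 2, 3, 4, 5, 6, 7, 8].
  Class 3 (3 blocks): {0,4,7}; {1,2,6}; {3,5,8}. Points covered: [0, 1, 2, 3, 4, 5, 6, 7, 8].
  Class 4 (3 blocks): {0,2,5}; {3,4,6}; {1,7,8}. Points covered: [0, 1, 2, 3, 4, 5, 6, 7, 8].
All classes full (size 3)? YES. All classes cover every point? YES.
Resolvable? YES.

YES


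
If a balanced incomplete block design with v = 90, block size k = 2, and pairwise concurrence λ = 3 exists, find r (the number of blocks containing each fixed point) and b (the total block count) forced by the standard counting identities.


Any 2-(v, k, λ) BIBD satisfies two necessary conditions:
  (i)  Each point sits in r blocks, and counting incidences through any fixed point gives r(k − 1) = λ(v − 1), so r = λ(v − 1)/(k − 1).
  (ii) Total incidences bk = vr, so b = vr/k.
Step 1: r = λ(v − 1)/(k − 1) = 3·(90 − 1)/(2 − 1) = 3·89/1 = 267/1 = 267.
Step 2: b = vr/k = 90·267/2 = 24030/2 = 12015.
Check integrality: r = 267 ∈ Z ✓, b = 12015 ∈ Z ✓.
(These identities are necessary conditions: they determine r and b for any design with these parameters, but do not by themselves prove that one exists.)

r = 267, b = 12015.


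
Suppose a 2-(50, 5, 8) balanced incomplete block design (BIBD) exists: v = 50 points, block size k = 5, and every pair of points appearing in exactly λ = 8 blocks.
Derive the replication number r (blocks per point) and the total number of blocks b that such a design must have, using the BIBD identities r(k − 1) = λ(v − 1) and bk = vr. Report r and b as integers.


Any 2-(v, k, λ) BIBD satisfies two necessary conditions:
  (i)  Each point sits in r blocks, and counting incidences through any fixed point gives r(k − 1) = λ(v − 1), so r = λ(v − 1)/(k − 1).
  (ii) Total incidences bk = vr, so b = vr/k.
Step 1: r = λ(v − 1)/(k − 1) = 8·(50 − 1)/(5 − 1) = 8·49/4 = 392/4 = 98.
Step 2: b = vr/k = 50·98/5 = 4900/5 = 980.
Check integrality: r = 98 ∈ Z ✓, b = 980 ∈ Z ✓.
(These identities are necessary conditions: they determine r and b for any design with these parameters, but do not by themselves prove that one exists.)

r = 98, b = 980.


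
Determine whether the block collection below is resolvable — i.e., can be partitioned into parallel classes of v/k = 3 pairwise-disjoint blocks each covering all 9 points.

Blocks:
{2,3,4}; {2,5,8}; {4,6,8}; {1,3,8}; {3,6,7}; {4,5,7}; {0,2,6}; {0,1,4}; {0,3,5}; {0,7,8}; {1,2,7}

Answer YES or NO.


v = 9, block size k = 3, number of blocks = 11.
For resolvability, blocks must partition into parallel classes of size v/k = 3.
Total blocks must therefore be a multiple of 3: 11 = 3·3 + 2 ⇒ not divisible ✗.
Resolvable? NO.

NO


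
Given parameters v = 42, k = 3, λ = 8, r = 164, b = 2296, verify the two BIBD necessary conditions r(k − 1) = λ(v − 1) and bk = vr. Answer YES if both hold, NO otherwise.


Condition (i): r(k − 1) = 164·2 = 328; λ(v − 1) = 8·41 = 328. Match? YES.
Condition (ii): bk = 2296·3 = 6888; vr = 42·164 = 6888. Match? YES.
Both conditions hold? YES.

YES


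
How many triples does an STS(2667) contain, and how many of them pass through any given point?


An STS(v) is a 2-(v, 3, 1) BIBD: block size k = 3, λ = 1.
Replication: r(k − 1) = λ(v − 1) ⇒ r·2 = 2667 − 1 = 2666 ⇒ r = 1333.
Block count: bk = vr ⇒ b·3 = 2667·1333 = 3555111 ⇒ b = 1185037.

r = 1333, b = 1185037.


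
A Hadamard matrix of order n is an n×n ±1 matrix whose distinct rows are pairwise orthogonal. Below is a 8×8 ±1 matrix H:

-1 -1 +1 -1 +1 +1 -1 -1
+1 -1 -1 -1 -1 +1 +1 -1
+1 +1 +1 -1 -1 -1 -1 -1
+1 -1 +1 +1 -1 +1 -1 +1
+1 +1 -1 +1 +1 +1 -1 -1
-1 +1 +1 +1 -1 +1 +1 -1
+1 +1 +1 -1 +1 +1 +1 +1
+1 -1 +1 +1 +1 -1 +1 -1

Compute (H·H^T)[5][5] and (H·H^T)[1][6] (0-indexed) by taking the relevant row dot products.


Row 1 of H: [1, -1, -1, -1, -1, 1, 1, -1].
Row 5 of H: [-1, 1, 1, 1, -1, 1, 1, -1].
Row 6 of H: [1, 1, 1, -1, 1, 1, 1, 1].
(H·H^T)[5][5] = Σ_j H[5][j]·H[5][j] = (-1)² + (1)² + (1)² + (1)² + (-1)² + (1)² + (1)² + (-1)² = 1 + 1 + 1 + 1 + 1 + 1 + 1 + 1 = 8.
(H·H^T)[1][6] = Σ_j H[1][j]·H[6][j] = (1)·(1) + (-1)·(1) + (-1)·(1) + (-1)·(-1) + (-1)·(1) + (1)·(1) + (1)·(1) + (-1)·(1) = 1 + -1 + -1 + 1 + -1 + 1 + 1 + -1 = 0.
So rows 1 and 6 are orthogonal; the diagonal entry equals n = 8.

(5,5) entry = 8; (1,6) entry = 0.


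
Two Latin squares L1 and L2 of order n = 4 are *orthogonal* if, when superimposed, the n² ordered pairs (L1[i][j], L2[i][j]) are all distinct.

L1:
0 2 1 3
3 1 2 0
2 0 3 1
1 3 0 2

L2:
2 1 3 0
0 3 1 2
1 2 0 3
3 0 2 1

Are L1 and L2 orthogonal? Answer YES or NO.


Form the n² = 16 superimposed pairs (L1[i][j], L2[i][j]), row by row (rows and columns indexed from 0):
row 0: (0,2) (2,1) (1,3) (3,0)
row 1: (3,0) (1,3) (2,1) (0,2)
row 2: (2,1) (0,2) (3,0) (1,3)
row 3: (1,3) (3,0) (0,2) (2,1)
Orthogonality requires all 16 pairs distinct.
But the pair (3,0) repeats: cell (0,3) has L1 = 3, L2 = 0, and cell (1,0) has L1 = 3, L2 = 0.
A repeated pair means some other pair never occurs (only 4 distinct pairs out of 16), so the squares are not orthogonal.
Conclusion: NO.

NO


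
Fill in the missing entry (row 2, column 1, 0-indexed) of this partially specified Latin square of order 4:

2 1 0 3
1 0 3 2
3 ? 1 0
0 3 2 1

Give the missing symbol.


Row 2 contains symbols [0, 1, 3] — missing [2].
Column 1 contains symbols [0, 1, 3] — missing [2].
The missing symbol must appear in both missing sets; intersection = [2].
Therefore the hidden value is 2.

Missing value = 2.


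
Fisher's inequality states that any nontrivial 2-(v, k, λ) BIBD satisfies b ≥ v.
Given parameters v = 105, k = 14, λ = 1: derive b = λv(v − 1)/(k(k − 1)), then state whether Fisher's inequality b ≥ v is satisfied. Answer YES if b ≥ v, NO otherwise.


r = λ(v − 1)/(k − 1) = 1·104/13 = 8.
b = vr/k = 105·8/14 = 60.
Fisher's inequality: b ≥ v ⇔ 60 ≥ 105? NO.

NO


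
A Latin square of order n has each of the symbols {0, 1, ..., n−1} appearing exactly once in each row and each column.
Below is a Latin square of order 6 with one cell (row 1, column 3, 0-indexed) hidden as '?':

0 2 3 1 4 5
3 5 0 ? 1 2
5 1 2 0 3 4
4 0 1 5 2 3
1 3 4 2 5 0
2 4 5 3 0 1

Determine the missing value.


Row 1 contains symbols [0, 1, 2, 3, 5] — missing [4].
Column 3 contains symbols [0, 1, 2, 3, 5] — missing [4].
The missing symbol must appear in both missing sets; intersection = [4].
Therefore the hidden value is 4.

Missing value = 4.


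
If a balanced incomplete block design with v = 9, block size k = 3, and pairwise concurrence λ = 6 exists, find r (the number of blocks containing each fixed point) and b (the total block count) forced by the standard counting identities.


Any 2-(v, k, λ) BIBD satisfies two necessary conditions:
  (i)  Each point sits in r blocks, and counting incidences through any fixed point gives r(k − 1) = λ(v − 1), so r = λ(v − 1)/(k − 1).
  (ii) Total incidences bk = vr, so b = vr/k.
Step 1: r = λ(v − 1)/(k − 1) = 6·(9 − 1)/(3 − 1) = 6·8/2 = 48/2 = 24.
Step 2: b = vr/k = 9·24/3 = 216/3 = 72.
Check integrality: r = 24 ∈ Z ✓, b = 72 ∈ Z ✓.
(These identities are necessary conditions: they determine r and b for any design with these parameters, but do not by themselves prove that one exists.)

r = 24, b = 72.


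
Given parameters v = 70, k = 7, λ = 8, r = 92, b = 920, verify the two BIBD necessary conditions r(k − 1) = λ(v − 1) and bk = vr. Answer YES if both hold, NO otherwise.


Condition (i): r(k − 1) = 92·6 = 552; λ(v − 1) = 8·69 = 552. Match? YES.
Condition (ii): bk = 920·7 = 6440; vr = 70·92 = 6440. Match? YES.
Both conditions hold? YES.

YES


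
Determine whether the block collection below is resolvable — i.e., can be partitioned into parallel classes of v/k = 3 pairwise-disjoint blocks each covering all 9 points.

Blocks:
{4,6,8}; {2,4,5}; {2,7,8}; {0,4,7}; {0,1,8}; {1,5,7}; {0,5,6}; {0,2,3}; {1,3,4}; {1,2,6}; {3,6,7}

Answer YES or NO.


v = 9, block size k = 3, number of blocks = 11.
For resolvability, blocks must partition into parallel classes of size v/k = 3.
Total blocks must therefore be a multiple of 3: 11 = 3·3 + 2 ⇒ not divisible ✗.
Resolvable? NO.

NO


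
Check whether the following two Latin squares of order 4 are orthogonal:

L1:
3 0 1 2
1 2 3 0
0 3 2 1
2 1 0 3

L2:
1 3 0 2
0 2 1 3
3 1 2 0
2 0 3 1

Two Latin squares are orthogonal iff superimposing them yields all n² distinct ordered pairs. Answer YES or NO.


Form the n² = 16 superimposed pairs (L1[i][j], L2[i][j]), row by row (rows and columns indexed from 0):
row 0: (3,1) (0,3) (1,0) (2,2)
row 1: (1,0) (2,2) (3,1) (0,3)
row 2: (0,3) (3,1) (2,2) (1,0)
row 3: (2,2) (1,0) (0,3) (3,1)
Orthogonality requires all 16 pairs distinct.
But the pair (1,0) repeats: cell (0,2) has L1 = 1, L2 = 0, and cell (1,0) has L1 = 1, L2 = 0.
A repeated pair means some other pair never occurs (only 4 distinct pairs out of 16), so the squares are not orthogonal.
Conclusion: NO.

NO


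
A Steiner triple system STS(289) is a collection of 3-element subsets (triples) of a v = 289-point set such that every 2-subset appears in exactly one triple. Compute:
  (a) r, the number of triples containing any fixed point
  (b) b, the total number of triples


An STS(v) is a 2-(v, 3, 1) BIBD: block size k = 3, λ = 1.
Replication: r(k − 1) = λ(v − 1) ⇒ r·2 = 289 − 1 = 288 ⇒ r = 144.
Block count: b = v(v − 1)/6 = 289·288/6 = 83232/6 = 13872.
(Check via bk = vr: 13872·3 = 41616 = 289·144 = 41616 ✓.)

r = 144, b = 13872.


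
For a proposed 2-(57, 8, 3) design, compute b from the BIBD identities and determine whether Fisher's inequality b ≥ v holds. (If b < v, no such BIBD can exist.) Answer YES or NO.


b = λv(v − 1)/(k(k − 1)) = 3·57·56/(8·7) = 9576/56 = 171.
Compare with v = 57: b ≥ v, so Fisher's inequality holds.

YES


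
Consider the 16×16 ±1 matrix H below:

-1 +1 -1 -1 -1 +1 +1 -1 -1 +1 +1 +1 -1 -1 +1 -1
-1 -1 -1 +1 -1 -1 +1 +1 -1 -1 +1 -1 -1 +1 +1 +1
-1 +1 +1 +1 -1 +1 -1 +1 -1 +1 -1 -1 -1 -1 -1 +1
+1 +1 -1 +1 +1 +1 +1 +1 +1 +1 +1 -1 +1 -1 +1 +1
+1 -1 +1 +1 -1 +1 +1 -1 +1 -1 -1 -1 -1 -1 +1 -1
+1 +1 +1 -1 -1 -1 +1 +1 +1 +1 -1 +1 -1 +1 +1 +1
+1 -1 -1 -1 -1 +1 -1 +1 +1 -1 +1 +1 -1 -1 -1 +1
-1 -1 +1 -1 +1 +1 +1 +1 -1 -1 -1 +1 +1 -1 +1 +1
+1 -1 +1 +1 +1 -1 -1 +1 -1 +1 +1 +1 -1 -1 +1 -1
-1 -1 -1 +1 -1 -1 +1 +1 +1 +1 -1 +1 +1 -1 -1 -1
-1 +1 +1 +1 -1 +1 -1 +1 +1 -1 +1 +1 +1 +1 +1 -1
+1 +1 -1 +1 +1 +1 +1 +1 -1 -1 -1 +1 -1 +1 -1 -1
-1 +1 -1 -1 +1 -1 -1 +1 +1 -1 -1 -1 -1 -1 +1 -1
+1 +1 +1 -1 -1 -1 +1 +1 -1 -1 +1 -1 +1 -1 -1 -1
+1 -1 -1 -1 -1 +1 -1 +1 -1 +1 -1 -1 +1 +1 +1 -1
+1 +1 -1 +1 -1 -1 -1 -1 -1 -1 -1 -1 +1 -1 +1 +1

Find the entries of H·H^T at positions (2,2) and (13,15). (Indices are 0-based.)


Row 2 of H: [-1, 1, 1, 1, -1, 1, -1, 1, -1, 1, -1, -1, -1, -1, -1, 1].
Row 13 of H: [1, 1, 1, -1, -1, -1, 1, 1, -1, -1, 1, -1, 1, -1, -1, -1].
Row 15 of H: [1, 1, -1, 1, -1, -1, -1, -1, -1, -1, -1, -1, 1, -1, 1, 1].
(H·H^T)[2][2] = Σ_j H[2][j]·H[2][j] = (-1)² + (1)² + (1)² + (1)² + (-1)² + (1)² + (-1)² + (1)² + (-1)² + (1)² + (-1)² + (-1)² + (-1)² + (-1)² + (-1)² + (1)² = 1 + 1 + 1 + 1 + 1 + 1 + 1 + 1 + 1 + 1 + 1 + 1 + 1 + 1 + 1 + 1 = 16.
(H·H^T)[13][15] = Σ_j H[13][j]·H[15][j] = (1)·(1) + (1)·(1) + (1)·(-1) + (-1)·(1) + (-1)·(-1) + (-1)·(-1) + (1)·(-1) + (1)·(-1) + (-1)·(-1) + (-1)·(-1) + (1)·(-1) + (-1)·(-1) + (1)·(1) + (-1)·(-1) + (-1)·(1) + (-1)·(1) = 1 + 1 + -1 + -1 + 1 + 1 + -1 + -1 + 1 + 1 + -1 + 1 + 1 + 1 + -1 + -1 = 2.
Rows 13 and 15 are not orthogonal (dot product = 2 ≠ 0), so H is not a Hadamard matrix.

(2,2) entry = 16; (13,15) entry = 2.


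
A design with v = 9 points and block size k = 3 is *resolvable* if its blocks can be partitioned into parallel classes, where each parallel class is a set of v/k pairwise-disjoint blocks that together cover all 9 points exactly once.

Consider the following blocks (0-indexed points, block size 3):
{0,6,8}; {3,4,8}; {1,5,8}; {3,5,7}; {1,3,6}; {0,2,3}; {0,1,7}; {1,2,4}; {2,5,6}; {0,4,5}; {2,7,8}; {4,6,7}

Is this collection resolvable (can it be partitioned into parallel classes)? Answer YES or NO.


v = 9, block size k = 3, number of blocks = 12.
For resolvability, blocks must partition into parallel classes of size v/k = 3.
Total blocks must therefore be a multiple of 3: 12 = 3·4 + 0 ⇒ divisible ✓.
Greedy packing gives 4 candidate class(es). Each should be a full parallel class (size 3, covers all 9 points).
  Class 1 (3 blocks): {0,6,8}; {3,5,7}; {1,2,4}. Points covered: [0, 1, 2, 3, 4, 5, 6, 7, 8].
  Class 2 (3 blocks): {3,4,8}; {0,1,7}; {2,5,6}. Points covered: [0, 1, 2, 3, 4, 5, 6, 7, 8].
  Class 3 (3 blocks): {1,5,8}; {0,2,3}; {4,6,7}. Points covered: [0, 1, 2, 3, 4, 5, 6, 7, 8].
  Class 4 (3 blocks): {1,3,6}; {0,4,5}; {2,7,8}. Points covered: [0, 1, 2, 3, 4, 5, 6, 7, 8].
All classes full (size 3)? YES. All classes cover every point? YES.
Resolvable? YES.

YES


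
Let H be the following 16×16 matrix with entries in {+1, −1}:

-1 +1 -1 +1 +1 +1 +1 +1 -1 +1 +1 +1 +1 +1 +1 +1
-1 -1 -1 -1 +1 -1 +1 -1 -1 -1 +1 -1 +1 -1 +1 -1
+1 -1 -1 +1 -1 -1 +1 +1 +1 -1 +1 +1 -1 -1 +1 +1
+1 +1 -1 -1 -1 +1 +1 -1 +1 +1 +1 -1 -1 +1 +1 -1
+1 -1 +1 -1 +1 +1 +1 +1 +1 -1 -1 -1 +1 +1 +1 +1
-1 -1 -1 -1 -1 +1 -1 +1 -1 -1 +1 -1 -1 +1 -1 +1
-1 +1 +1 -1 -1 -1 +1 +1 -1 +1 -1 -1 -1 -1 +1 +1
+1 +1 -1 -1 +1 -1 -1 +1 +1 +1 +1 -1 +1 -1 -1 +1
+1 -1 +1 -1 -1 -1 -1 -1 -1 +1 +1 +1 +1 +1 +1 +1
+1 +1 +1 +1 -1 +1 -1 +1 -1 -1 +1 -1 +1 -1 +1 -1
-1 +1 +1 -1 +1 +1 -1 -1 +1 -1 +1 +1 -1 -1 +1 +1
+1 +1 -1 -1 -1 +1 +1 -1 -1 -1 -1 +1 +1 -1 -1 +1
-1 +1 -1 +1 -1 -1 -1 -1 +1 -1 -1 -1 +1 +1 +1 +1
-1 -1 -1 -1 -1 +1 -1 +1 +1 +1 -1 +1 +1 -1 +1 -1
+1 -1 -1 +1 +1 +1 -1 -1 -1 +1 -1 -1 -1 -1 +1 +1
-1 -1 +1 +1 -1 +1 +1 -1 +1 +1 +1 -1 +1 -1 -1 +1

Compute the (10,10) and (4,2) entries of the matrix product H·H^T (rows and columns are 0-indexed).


Row 2 of H: [1, -1, -1, 1, -1, -1, 1, 1, 1, -1, 1, 1, -1, -1, 1, 1].
Row 4 of H: [1, -1, 1, -1, 1, 1, 1, 1, 1, -1, -1, -1, 1, 1, 1, 1].
Row 10 of H: [-1, 1, 1, -1, 1, 1, -1, -1, 1, -1, 1, 1, -1, -1, 1, 1].
(H·H^T)[10][10] = Σ_j H[10][j]·H[10][j] = (-1)² + (1)² + (1)² + (-1)² + (1)² + (1)² + (-1)² + (-1)² + (1)² + (-1)² + (1)² + (1)² + (-1)² + (-1)² + (1)² + (1)² = 1 + 1 + 1 + 1 + 1 + 1 + 1 + 1 + 1 + 1 + 1 + 1 + 1 + 1 + 1 + 1 = 16.
(H·H^T)[4][2] = Σ_j H[4][j]·H[2][j] = (1)·(1) + (-1)·(-1) + (1)·(-1) + (-1)·(1) + (1)·(-1) + (1)·(-1) + (1)·(1) + (1)·(1) + (1)·(1) + (-1)·(-1) + (-1)·(1) + (-1)·(1) + (1)·(-1) + (1)·(-1) + (1)·(1) + (1)·(1) = 1 + 1 + -1 + -1 + -1 + -1 + 1 + 1 + 1 + 1 + -1 + -1 + -1 + -1 + 1 + 1 = 0.
So rows 4 and 2 are orthogonal; the diagonal entry equals n = 16.

(10,10) entry = 16; (4,2) entry = 0.


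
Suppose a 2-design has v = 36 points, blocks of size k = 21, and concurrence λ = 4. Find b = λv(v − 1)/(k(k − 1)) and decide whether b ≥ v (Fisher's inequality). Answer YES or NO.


r = λ(v − 1)/(k − 1) = 4·35/20 = 7.
b = vr/k = 36·7/21 = 12.
Fisher's inequality: b ≥ v ⇔ 12 ≥ 36? NO.

NO


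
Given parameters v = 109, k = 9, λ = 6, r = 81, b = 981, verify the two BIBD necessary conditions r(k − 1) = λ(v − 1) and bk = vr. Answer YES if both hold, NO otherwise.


Condition (i): r(k − 1) = 81·8 = 648; λ(v − 1) = 6·108 = 648. Match? YES.
Condition (ii): bk = 981·9 = 8829; vr = 109·81 = 8829. Match? YES.
Both conditions hold? YES.

YES


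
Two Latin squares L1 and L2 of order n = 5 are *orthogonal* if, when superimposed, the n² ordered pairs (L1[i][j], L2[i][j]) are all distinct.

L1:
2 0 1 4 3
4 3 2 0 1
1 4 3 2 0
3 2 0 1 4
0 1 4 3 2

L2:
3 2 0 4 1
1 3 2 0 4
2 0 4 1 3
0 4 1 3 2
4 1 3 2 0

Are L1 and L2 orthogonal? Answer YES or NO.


Form the n² = 25 superimposed pairs (L1[i][j], L2[i][j]), row by row (rows and columns indexed from 0):
row 0: (2,3) (0,2) (1,0) (4,4) (3,1)
row 1: (4,1) (3,3) (2,2) (0,0) (1,4)
row 2: (1,2) (4,0) (3,4) (2,1) (0,3)
row 3: (3,0) (2,4) (0,1) (1,3) (4,2)
row 4: (0,4) (1,1) (4,3) (3,2) (2,0)
Orthogonality requires all 25 pairs distinct.
Check by first coordinate: for each symbol s of L1, list the L2 entries in the n cells where L1 = s; they must all differ.
  L1 = 0: L2 entries (in reading order) 2, 0, 3, 1, 4 — all 5 distinct ✓
  L1 = 1: L2 entries (in reading order) 0, 4, 2, 3, 1 — all 5 distinct ✓
  L1 = 2: L2 entries (in reading order) 3, 2, 1, 4, 0 — all 5 distinct ✓
  L1 = 3: L2 entries (in reading order) 1, 3, 4, 0, 2 — all 5 distinct ✓
  L1 = 4: L2 entries (in reading order) 4, 1, 0, 2, 3 — all 5 distinct ✓
Every symbol of L1 meets every symbol of L2 exactly once, so all 25 pairs are distinct (25 of 25).
Conclusion: YES.

YES


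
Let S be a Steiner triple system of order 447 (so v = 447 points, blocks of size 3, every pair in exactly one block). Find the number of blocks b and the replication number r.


An STS(v) is a 2-(v, 3, 1) BIBD: block size k = 3, λ = 1.
Replication: r(k − 1) = λ(v − 1) ⇒ r·2 = 447 − 1 = 446 ⇒ r = 223.
Block count: b = v(v − 1)/6 = 447·446/6 = 199362/6 = 33227.
(Check via bk = vr: 33227·3 = 99681 = 447·223 = 99681 ✓.)

r = 223, b = 33227.


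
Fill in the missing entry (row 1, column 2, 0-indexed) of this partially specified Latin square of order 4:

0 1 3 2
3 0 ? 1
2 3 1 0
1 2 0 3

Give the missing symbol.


Row 1 contains symbols [0, 1, 3] — missing [2].
Column 2 contains symbols [0, 1, 3] — missing [2].
The missing symbol must appear in both missing sets; intersection = [2].
Therefore the hidden value is 2.

Missing value = 2.


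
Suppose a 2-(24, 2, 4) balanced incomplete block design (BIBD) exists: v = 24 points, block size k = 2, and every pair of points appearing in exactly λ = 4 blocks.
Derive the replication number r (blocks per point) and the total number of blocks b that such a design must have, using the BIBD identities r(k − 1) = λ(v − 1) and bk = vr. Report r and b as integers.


Any 2-(v, k, λ) BIBD satisfies two necessary conditions:
  (i)  Each point sits in r blocks, and counting incidences through any fixed point gives r(k − 1) = λ(v − 1), so r = λ(v − 1)/(k − 1).
  (ii) Total incidences bk = vr, so b = vr/k.
Step 1: r = λ(v − 1)/(k − 1) = 4·(24 − 1)/(2 − 1) = 4·23/1 = 92/1 = 92.
Step 2: b = vr/k = 24·92/2 = 2208/2 = 1104.
Check integrality: r = 92 ∈ Z ✓, b = 1104 ∈ Z ✓.
(These identities are necessary conditions: they determine r and b for any design with these parameters, but do not by themselves prove that one exists.)

r = 92, b = 1104.


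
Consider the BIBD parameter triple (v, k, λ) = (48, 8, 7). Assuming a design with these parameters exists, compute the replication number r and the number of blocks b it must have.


Any 2-(v, k, λ) BIBD satisfies two necessary conditions:
  (i)  Each point sits in r blocks, and counting incidences through any fixed point gives r(k − 1) = λ(v − 1), so r = λ(v − 1)/(k − 1).
  (ii) Total incidences bk = vr, so b = vr/k.
Step 1: r = λ(v − 1)/(k − 1) = 7·(48 − 1)/(8 − 1) = 7·47/7 = 329/7 = 47.
Step 2: b = vr/k = 48·47/8 = 2256/8 = 282.
Check integrality: r = 47 ∈ Z ✓, b = 282 ∈ Z ✓.
(These identities are necessary conditions: they determine r and b for any design with these parameters, but do not by themselves prove that one exists.)

r = 47, b = 282.


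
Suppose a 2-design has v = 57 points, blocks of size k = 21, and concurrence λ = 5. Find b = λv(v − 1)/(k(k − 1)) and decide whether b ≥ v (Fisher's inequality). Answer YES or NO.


b = λv(v − 1)/(k(k − 1)) = 5·57·56/(21·20) = 15960/420 = 38.
Compare with v = 57: b < v, so Fisher's inequality fails.

NO


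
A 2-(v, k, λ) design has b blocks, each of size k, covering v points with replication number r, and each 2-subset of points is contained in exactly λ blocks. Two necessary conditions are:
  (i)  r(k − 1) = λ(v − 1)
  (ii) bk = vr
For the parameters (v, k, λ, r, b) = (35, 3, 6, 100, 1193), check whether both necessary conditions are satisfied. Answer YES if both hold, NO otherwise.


Condition (i): r(k − 1) = 100·2 = 200; λ(v − 1) = 6·34 = 204. Match? NO.
Condition (ii): bk = 1193·3 = 3579; vr = 35·100 = 3500. Match? NO.
Both conditions hold? NO.

NO


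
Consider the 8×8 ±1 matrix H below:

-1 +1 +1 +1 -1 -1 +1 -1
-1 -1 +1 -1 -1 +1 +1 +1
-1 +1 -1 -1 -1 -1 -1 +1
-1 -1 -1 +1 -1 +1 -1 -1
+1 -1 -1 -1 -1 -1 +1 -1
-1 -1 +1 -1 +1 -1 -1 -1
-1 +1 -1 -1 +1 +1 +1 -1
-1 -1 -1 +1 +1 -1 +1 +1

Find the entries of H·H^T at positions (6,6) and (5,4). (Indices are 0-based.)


Row 4 of H: [1, -1, -1, -1, -1, -1, 1, -1].
Row 5 of H: [-1, -1, 1, -1, 1, -1, -1, -1].
Row 6 of H: [-1, 1, -1, -1, 1, 1, 1, -1].
(H·H^T)[6][6] = Σ_j H[6][j]·H[6][j] = (-1)² + (1)² + (-1)² + (-1)² + (1)² + (1)² + (1)² + (-1)² = 1 + 1 + 1 + 1 + 1 + 1 + 1 + 1 = 8.
(H·H^T)[5][4] = Σ_j H[5][j]·H[4][j] = (-1)·(1) + (-1)·(-1) + (1)·(-1) + (-1)·(-1) + (1)·(-1) + (-1)·(-1) + (-1)·(1) + (-1)·(-1) = -1 + 1 + -1 + 1 + -1 + 1 + -1 + 1 = 0.
So rows 5 and 4 are orthogonal; the diagonal entry equals n = 8.

(6,6) entry = 8; (5,4) entry = 0.


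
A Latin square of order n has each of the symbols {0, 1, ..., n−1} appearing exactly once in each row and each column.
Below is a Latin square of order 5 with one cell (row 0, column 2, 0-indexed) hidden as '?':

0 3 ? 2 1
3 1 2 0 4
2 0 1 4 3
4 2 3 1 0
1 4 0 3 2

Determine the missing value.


Row 0 contains symbols [0, 1, 2, 3] — missing [4].
Column 2 contains symbols [0, 1, 2, 3] — missing [4].
The missing symbol must appear in both missing sets; intersection = [4].
Therefore the hidden value is 4.

Missing value = 4.


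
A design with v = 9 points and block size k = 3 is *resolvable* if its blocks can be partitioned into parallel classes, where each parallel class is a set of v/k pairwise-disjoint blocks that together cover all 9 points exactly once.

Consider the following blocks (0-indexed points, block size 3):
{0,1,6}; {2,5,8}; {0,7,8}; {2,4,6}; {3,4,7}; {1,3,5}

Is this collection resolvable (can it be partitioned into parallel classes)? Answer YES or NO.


v = 9, block size k = 3, number of blocks = 6.
For resolvability, blocks must partition into parallel classes of size v/k = 3.
Total blocks must therefore be a multiple of 3: 6 = 3·2 + 0 ⇒ divisible ✓.
Greedy packing gives 2 candidate class(es). Each should be a full parallel class (size 3, covers all 9 points).
  Class 1 (3 blocks): {0,1,6}; {2,5,8}; {3,4,7}. Points covered: [0, 1, 2, 3, 4, 5, 6, 7, 8].
  Class 2 (3 blocks): {0,7,8}; {2,4,6}; {1,3,5}. Points covered: [0, 1, 2, 3, 4, 5, 6, 7, 8].
All classes full (size 3)? YES. All classes cover every point? YES.
Resolvable? YES.

YES


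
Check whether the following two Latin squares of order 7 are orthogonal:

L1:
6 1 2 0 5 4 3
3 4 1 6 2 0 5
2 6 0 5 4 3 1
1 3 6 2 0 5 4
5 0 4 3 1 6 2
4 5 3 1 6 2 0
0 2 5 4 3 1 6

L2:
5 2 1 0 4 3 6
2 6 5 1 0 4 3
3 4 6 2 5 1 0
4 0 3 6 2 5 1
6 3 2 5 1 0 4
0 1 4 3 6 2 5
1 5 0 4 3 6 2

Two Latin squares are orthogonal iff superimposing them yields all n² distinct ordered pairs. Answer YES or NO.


Form the n² = 49 superimposed pairs (L1[i][j], L2[i][j]), row by row (rows and columns indexed from 0):
row 0: (6,5) (1,2) (2,1) (0,0) (5,4) (4,3) (3,6)
row 1: (3,2) (4,6) (1,5) (6,1) (2,0) (0,4) (5,3)
row 2: (2,3) (6,4) (0,6) (5,2) (4,5) (3,1) (1,0)
row 3: (1,4) (3,0) (6,3) (2,6) (0,2) (5,5) (4,1)
row 4: (5,6) (0,3) (4,2) (3,5) (1,1) (6,0) (2,4)
row 5: (4,0) (5,1) (3,4) (1,3) (6,6) (2,2) (0,5)
row 6: (0,1) (2,5) (5,0) (4,4) (3,3) (1,6) (6,2)
Orthogonality requires all 49 pairs distinct.
Check by first coordinate: for each symbol s of L1, list the L2 entries in the n cells where L1 = s; they must all differ.
  L1 = 0: L2 entries (in reading order) 0, 4, 6, 2, 3, 5, 1 — all 7 distinct ✓
  L1 = 1: L2 entries (in reading order) 2, 5, 0, 4, 1, 3, 6 — all 7 distinct ✓
  L1 = 2: L2 entries (in reading order) 1, 0, 3, 6, 4, 2, 5 — all 7 distinct ✓
  L1 = 3: L2 entries (in reading order) 6, 2, 1, 0, 5, 4, 3 — all 7 distinct ✓
  L1 = 4: L2 entries (in reading order) 3, 6, 5, 1, 2, 0, 4 — all 7 distinct ✓
  L1 = 5: L2 entries (in reading order) 4, 3, 2, 5, 6, 1, 0 — all 7 distinct ✓
  L1 = 6: L2 entries (in reading order) 5, 1, 4, 3, 0, 6, 2 — all 7 distinct ✓
Every symbol of L1 meets every symbol of L2 exactly once, so all 49 pairs are distinct (49 of 49).
Conclusion: YES.

YES


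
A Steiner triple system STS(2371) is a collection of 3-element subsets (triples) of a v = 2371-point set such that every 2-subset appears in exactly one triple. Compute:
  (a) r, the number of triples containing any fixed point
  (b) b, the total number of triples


An STS(v) is a 2-(v, 3, 1) BIBD: block size k = 3, λ = 1.
Replication: r(k − 1) = λ(v − 1) ⇒ r·2 = 2371 − 1 = 2370 ⇒ r = 1185.
Block count: bk = vr ⇒ b·3 = 2371·1185 = 2809635 ⇒ b = 936545.

r = 1185, b = 936545.


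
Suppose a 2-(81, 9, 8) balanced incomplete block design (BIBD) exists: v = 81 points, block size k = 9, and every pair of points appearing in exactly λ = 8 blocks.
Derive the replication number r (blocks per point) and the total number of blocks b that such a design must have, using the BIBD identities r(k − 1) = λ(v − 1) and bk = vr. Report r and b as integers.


Any 2-(v, k, λ) BIBD satisfies two necessary conditions:
  (i)  Each point sits in r blocks, and counting incidences through any fixed point gives r(k − 1) = λ(v − 1), so r = λ(v − 1)/(k − 1).
  (ii) Total incidences bk = vr, so b = vr/k.
Step 1: r = λ(v − 1)/(k − 1) = 8·(81 − 1)/(9 − 1) = 8·80/8 = 640/8 = 80.
Step 2: b = vr/k = 81·80/9 = 6480/9 = 720.
Check integrality: r = 80 ∈ Z ✓, b = 720 ∈ Z ✓.
(These identities are necessary conditions: they determine r and b for any design with these parameters, but do not by themselves prove that one exists.)

r = 80, b = 720.


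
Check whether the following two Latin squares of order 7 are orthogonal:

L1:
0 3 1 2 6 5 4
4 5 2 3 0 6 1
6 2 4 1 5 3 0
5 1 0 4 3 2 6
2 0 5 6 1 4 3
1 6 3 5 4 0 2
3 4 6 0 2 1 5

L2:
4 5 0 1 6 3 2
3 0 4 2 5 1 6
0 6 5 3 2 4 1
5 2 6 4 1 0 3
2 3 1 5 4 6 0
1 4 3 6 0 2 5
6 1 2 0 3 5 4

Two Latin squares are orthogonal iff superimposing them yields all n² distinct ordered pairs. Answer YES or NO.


Form the n² = 49 superimposed pairs (L1[i][j], L2[i][j]), row by row (rows and columns indexed from 0):
row 0: (0,4) (3,5) (1,0) (2,1) (6,6) (5,3) (4,2)
row 1: (4,3) (5,0) (2,4) (3,2) (0,5) (6,1) (1,6)
row 2: (6,0) (2,6) (4,5) (1,3) (5,2) (3,4) (0,1)
row 3: (5,5) (1,2) (0,6) (4,4) (3,1) (2,0) (6,3)
row 4: (2,2) (0,3) (5,1) (6,5) (1,4) (4,6) (3,0)
row 5: (1,1) (6,4) (3,3) (5,6) (4,0) (0,2) (2,5)
row 6: (3,6) (4,1) (6,2) (0,0) (2,3) (1,5) (5,4)
Orthogonality requires all 49 pairs distinct.
Check by first coordinate: for each symbol s of L1, list the L2 entries in the n cells where L1 = s; they must all differ.
  L1 = 0: L2 entries (in reading order) 4, 5, 1, 6, 3, 2, 0 — all 7 distinct ✓
  L1 = 1: L2 entries (in reading order) 0, 6, 3, 2, 4, 1, 5 — all 7 distinct ✓
  L1 = 2: L2 entries (in reading order) 1, 4, 6, 0, 2, 5, 3 — all 7 distinct ✓
  L1 = 3: L2 entries (in reading order) 5, 2, 4, 1, 0, 3, 6 — all 7 distinct ✓
  L1 = 4: L2 entries (in reading order) 2, 3, 5, 4, 6, 0, 1 — all 7 distinct ✓
  L1 = 5: L2 entries (in reading order) 3, 0, 2, 5, 1, 6, 4 — all 7 distinct ✓
  L1 = 6: L2 entries (in reading order) 6, 1, 0, 3, 5, 4, 2 — all 7 distinct ✓
Every symbol of L1 meets every symbol of L2 exactly once, so all 49 pairs are distinct (49 of 49).
Conclusion: YES.

YES


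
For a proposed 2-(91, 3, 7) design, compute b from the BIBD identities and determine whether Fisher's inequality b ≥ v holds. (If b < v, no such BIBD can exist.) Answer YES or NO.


b = λv(v − 1)/(k(k − 1)) = 7·91·90/(3·2) = 57330/6 = 9555.
Compare with v = 91: b ≥ v, so Fisher's inequality holds.

YES


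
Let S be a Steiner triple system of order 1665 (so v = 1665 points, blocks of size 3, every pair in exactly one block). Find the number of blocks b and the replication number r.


An STS(v) is a 2-(v, 3, 1) BIBD: block size k = 3, λ = 1.
Replication: r(k − 1) = λ(v − 1) ⇒ r·2 = 1665 − 1 = 1664 ⇒ r = 832.
Block count: bk = vr ⇒ b·3 = 1665·832 = 1385280 ⇒ b = 461760.

r = 832, b = 461760.


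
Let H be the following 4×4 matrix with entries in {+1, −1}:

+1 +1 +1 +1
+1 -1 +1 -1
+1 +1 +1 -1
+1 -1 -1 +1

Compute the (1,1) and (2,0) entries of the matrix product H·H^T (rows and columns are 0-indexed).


Row 0 of H: [1, 1, 1, 1].
Row 1 of H: [1, -1, 1, -1].
Row 2 of H: [1, 1, 1, -1].
(H·H^T)[1][1] = Σ_j H[1][j]·H[1][j] = (1)² + (-1)² + (1)² + (-1)² = 1 + 1 + 1 + 1 = 4.
(H·H^T)[2][0] = Σ_j H[2][j]·H[0][j] = (1)·(1) + (1)·(1) + (1)·(1) + (-1)·(1) = 1 + 1 + 1 + -1 = 2.
Rows 2 and 0 are not orthogonal (dot product = 2 ≠ 0), so H is not a Hadamard matrix.

(1,1) entry = 4; (2,0) entry = 2.


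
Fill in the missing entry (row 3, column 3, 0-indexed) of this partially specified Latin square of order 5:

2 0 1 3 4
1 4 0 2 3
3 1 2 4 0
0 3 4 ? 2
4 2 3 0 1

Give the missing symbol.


Row 3 contains symbols [0, 2, 3, 4] — missing [1].
Column 3 contains symbols [0, 2, 3, 4] — missing [1].
The missing symbol must appear in both missing sets; intersection = [1].
Therefore the hidden value is 1.

Missing value = 1.


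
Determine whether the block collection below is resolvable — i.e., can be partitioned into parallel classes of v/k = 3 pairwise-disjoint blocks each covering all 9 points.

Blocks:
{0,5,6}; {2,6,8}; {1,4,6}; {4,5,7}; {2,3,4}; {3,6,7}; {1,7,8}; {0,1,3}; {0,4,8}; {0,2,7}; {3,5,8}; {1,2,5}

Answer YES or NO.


v = 9, block size k = 3, number of blocks = 12.
For resolvability, blocks must partition into parallel classes of size v/k = 3.
Total blocks must therefore be a multiple of 3: 12 = 3·4 + 0 ⇒ divisible ✓.
Greedy packing gives 4 candidate class(es). Each should be a full parallel class (size 3, covers all 9 points).
  Class 1 (3 blocks): {0,5,6}; {2,3,4}; {1,7,8}. Points covered: [0, 1, 2, 3, 4, 5, 6, 7, 8].
  Class 2 (3 blocks): {2,6,8}; {4,5,7}; {0,1,3}. Points covered: [0, 1, 2, 3, 4, 5, 6, 7, 8].
  Class 3 (3 blocks): {1,4,6}; {0,2,7}; {3,5,8}. Points covered: [0, 1, 2, 3, 4, 5, 6, 7, 8].
  Class 4 (3 blocks): {3,6,7}; {0,4,8}; {1,2,5}. Points covered: [0, 1, 2, 3, 4, 5, 6, 7, 8].
All classes full (size 3)? YES. All classes cover every point? YES.
Resolvable? YES.

YES


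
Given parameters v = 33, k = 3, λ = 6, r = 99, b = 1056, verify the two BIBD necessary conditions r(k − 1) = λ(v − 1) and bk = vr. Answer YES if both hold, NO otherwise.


Condition (i): r(k − 1) = 99·2 = 198; λ(v − 1) = 6·32 = 192. Match? NO.
Condition (ii): bk = 1056·3 = 3168; vr = 33·99 = 3267. Match? NO.
Both conditions hold? NO.

NO


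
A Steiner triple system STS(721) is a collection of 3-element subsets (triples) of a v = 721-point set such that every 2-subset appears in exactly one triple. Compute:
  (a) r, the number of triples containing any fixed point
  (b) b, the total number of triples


An STS(v) is a 2-(v, 3, 1) BIBD: block size k = 3, λ = 1.
Replication: r(k − 1) = λ(v − 1) ⇒ r·2 = 721 − 1 = 720 ⇒ r = 360.
Block count: bk = vr ⇒ b·3 = 721·360 = 259560 ⇒ b = 86520.

r = 360, b = 86520.


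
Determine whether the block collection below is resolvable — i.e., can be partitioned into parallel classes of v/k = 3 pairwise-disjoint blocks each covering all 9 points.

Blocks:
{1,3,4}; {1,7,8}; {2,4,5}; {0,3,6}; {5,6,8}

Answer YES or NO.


v = 9, block size k = 3, number of blocks = 5.
For resolvability, blocks must partition into parallel classes of size v/k = 3.
Total blocks must therefore be a multiple of 3: 5 = 3·1 + 2 ⇒ not divisible ✗.
Resolvable? NO.

NO


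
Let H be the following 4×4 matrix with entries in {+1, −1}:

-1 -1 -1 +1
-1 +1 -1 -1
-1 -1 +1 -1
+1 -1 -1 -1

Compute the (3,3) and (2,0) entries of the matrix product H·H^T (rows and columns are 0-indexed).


Row 0 of H: [-1, -1, -1, 1].
Row 2 of H: [-1, -1, 1, -1].
Row 3 of H: [1, -1, -1, -1].
(H·H^T)[3][3] = Σ_j H[3][j]·H[3][j] = (1)² + (-1)² + (-1)² + (-1)² = 1 + 1 + 1 + 1 = 4.
(H·H^T)[2][0] = Σ_j H[2][j]·H[0][j] = (-1)·(-1) + (-1)·(-1) + (1)·(-1) + (-1)·(1) = 1 + 1 + -1 + -1 = 0.
So rows 2 and 0 are orthogonal; the diagonal entry equals n = 4.

(3,3) entry = 4; (2,0) entry = 0.


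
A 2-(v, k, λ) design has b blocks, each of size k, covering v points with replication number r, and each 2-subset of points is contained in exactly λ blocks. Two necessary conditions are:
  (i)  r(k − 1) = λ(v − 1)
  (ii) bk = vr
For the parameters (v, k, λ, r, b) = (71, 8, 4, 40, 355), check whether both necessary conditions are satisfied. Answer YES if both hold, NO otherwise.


Condition (i): r(k − 1) = 40·7 = 280; λ(v − 1) = 4·70 = 280. Match? YES.
Condition (ii): bk = 355·8 = 2840; vr = 71·40 = 2840. Match? YES.
Both conditions hold? YES.

YES


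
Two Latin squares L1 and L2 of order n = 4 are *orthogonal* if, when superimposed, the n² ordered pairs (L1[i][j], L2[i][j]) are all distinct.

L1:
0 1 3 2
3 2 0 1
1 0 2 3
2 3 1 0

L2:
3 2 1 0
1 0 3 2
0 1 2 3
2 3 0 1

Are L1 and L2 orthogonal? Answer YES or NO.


Form the n² = 16 superimposed pairs (L1[i][j], L2[i][j]), row by row (rows and columns indexed from 0):
row 0: (0,3) (1,2) (3,1) (2,0)
row 1: (3,1) (2,0) (0,3) (1,2)
row 2: (1,0) (0,1) (2,2) (3,3)
row 3: (2,2) (3,3) (1,0) (0,1)
Orthogonality requires all 16 pairs distinct.
But the pair (3,1) repeats: cell (0,2) has L1 = 3, L2 = 1, and cell (1,0) has L1 = 3, L2 = 1.
A repeated pair means some other pair never occurs (only 8 distinct pairs out of 16), so the squares are not orthogonal.
Conclusion: NO.

NO
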